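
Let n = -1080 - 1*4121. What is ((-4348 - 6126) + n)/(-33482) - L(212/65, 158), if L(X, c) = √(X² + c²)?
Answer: 15675/33482 - 2*√26379461/65 ≈ -157.57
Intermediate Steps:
n = -5201 (n = -1080 - 4121 = -5201)
((-4348 - 6126) + n)/(-33482) - L(212/65, 158) = ((-4348 - 6126) - 5201)/(-33482) - √((212/65)² + 158²) = (-10474 - 5201)*(-1/33482) - √((212*(1/65))² + 24964) = -15675*(-1/33482) - √((212/65)² + 24964) = 15675/33482 - √(44944/4225 + 24964) = 15675/33482 - √(105517844/4225) = 15675/33482 - 2*√26379461/65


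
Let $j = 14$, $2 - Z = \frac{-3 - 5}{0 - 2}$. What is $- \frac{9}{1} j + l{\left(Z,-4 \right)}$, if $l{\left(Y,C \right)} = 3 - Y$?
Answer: $-121$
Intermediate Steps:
$Z = -2$ ($Z = 2 - \frac{-3 - 5}{0 - 2} = 2 - - \frac{8}{-2} = 2 - \left(-8\right) \left(- \frac{1}{2}\right) = 2 - 4 = -2$)
$- \frac{9}{1} j + l{\left(Z,-4 \right)} = - \frac{9}{1} \cdot 14 + \left(3 - -2\right) = \left(-9\right) 1 \cdot 14 + \left(3 + 2\right) = \left(-9\right) 14 + 5 = -126 + 5 = -121$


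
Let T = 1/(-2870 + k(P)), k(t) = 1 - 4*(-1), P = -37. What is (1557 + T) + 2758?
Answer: 12362474/2865 ≈ 4315.0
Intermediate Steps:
k(t) = 5 (k(t) = 1 + 4 = 5)
T = -1/2865 (T = 1/(-2870 + 5) = 1/(-2865) = -1/2865 ≈ -0.00034904)
(1557 + T) + 2758 = (1557 - 1/2865) + 2758 = 4460804/2865 + 2758 = 12362474/2865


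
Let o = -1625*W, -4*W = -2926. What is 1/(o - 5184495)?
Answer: -2/12746365 ≈ -1.5691e-7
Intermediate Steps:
W = 1463/2 (W = -1/4*(-2926) = 1463/2 ≈ 731.50)
o = -2377375/2 (o = -1625*1463/2 = -2377375/2 ≈ -1.1887e+6)
1/(o - 5184495) = 1/(-2377375/2 - 5184495) = 1/(-12746365/2) = -2/12746365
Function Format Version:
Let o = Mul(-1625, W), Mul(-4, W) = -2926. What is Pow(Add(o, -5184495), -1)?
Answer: Rational(-2, 12746365) ≈ -1.5691e-7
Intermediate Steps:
W = Rational(1463, 2) (W = Mul(Rational(-1, 4), -2926) = Rational(1463, 2) ≈ 731.50)
o = Rational(-2377375, 2) (o = Mul(-1625, Rational(1463, 2)) = Rational(-2377375, 2) ≈ -1.1887e+6)
Pow(Add(o, -5184495), -1) = Pow(Add(Rational(-2377375, 2), -5184495), -1) = Pow(Rational(-12746365, 2), -1) = Rational(-2, 12746365)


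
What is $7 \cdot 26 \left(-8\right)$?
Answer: $-1456$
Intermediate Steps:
$7 \cdot 26 \left(-8\right) = 182 \left(-8\right) = -1456$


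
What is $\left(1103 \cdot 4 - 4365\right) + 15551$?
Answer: $15598$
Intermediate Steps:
$\left(1103 \cdot 4 - 4365\right) + 15551 = \left(4412 - 4365\right) + 15551 = 47 + 15551 = 15598$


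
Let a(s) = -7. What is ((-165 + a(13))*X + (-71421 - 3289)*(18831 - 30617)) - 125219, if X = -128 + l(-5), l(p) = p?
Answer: 880429717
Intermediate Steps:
X = -133 (X = -128 - 5 = -133)
((-165 + a(13))*X + (-71421 - 3289)*(18831 - 30617)) - 125219 = ((-165 - 7)*(-133) + (-71421 - 3289)*(18831 - 30617)) - 125219 = (-172*(-133) - 74710*(-11786)) - 125219 = (22876 + 880532060) - 125219 = 880554936 - 125219 = 880429717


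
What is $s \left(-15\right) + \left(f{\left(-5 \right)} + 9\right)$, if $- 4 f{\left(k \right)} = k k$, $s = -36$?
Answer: $\frac{2171}{4} \approx 542.75$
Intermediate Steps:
$f{\left(k \right)} = - \frac{k^{2}}{4}$ ($f{\left(k \right)} = - \frac{k k}{4} = - \frac{k^{2}}{4}$)
$s \left(-15\right) + \left(f{\left(-5 \right)} + 9\right) = \left(-36\right) \left(-15\right) + \left(- \frac{\left(-5\right)^{2}}{4} + 9\right) = 540 + \left(\left(- \frac{1}{4}\right) 25 + 9\right) = 540 + \left(- \frac{25}{4} + 9\right) = 540 + \frac{11}{4} = \frac{2171}{4}$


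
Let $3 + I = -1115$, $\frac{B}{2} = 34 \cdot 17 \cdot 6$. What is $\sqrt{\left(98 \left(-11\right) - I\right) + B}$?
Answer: $8 \sqrt{109} \approx 83.522$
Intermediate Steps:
$B = 6936$ ($B = 2 \cdot 34 \cdot 17 \cdot 6 = 2 \cdot 578 \cdot 6 = 2 \cdot 3468 = 6936$)
$I = -1118$ ($I = -3 - 1115 = -1118$)
$\sqrt{\left(98 \left(-11\right) - I\right) + B} = \sqrt{\left(98 \left(-11\right) - -1118\right) + 6936} = \sqrt{\left(-1078 + 1118\right) + 6936} = \sqrt{40 + 6936} = \sqrt{6976} = 8 \sqrt{109}$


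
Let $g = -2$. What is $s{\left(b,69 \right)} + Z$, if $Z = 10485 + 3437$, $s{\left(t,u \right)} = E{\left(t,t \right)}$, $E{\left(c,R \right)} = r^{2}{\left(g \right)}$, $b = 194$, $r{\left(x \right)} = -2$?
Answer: $13926$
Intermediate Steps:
$E{\left(c,R \right)} = 4$ ($E{\left(c,R \right)} = \left(-2\right)^{2} = 4$)
$s{\left(t,u \right)} = 4$
$Z = 13922$
$s{\left(b,69 \right)} + Z = 4 + 13922 = 13926$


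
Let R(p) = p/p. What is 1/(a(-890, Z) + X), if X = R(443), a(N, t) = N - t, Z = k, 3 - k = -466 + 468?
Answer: -1/890 ≈ -0.0011236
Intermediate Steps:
k = 1 (k = 3 - (-466 + 468) = 3 - 1*2 = 3 - 2 = 1)
Z = 1
R(p) = 1
X = 1
1/(a(-890, Z) + X) = 1/((-890 - 1*1) + 1) = 1/((-890 - 1) + 1) = 1/(-891 + 1) = 1/(-890) = -1/890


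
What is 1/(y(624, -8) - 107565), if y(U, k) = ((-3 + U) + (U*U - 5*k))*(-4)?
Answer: -1/1667713 ≈ -5.9962e-7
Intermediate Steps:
y(U, k) = 12 - 4*U - 4*U² + 20*k (y(U, k) = ((-3 + U) + (U² - 5*k))*(-4) = (-3 + U + U² - 5*k)*(-4) = 12 - 4*U - 4*U² + 20*k)
1/(y(624, -8) - 107565) = 1/((12 - 4*624 - 4*624² + 20*(-8)) - 107565) = 1/((12 - 2496 - 4*389376 - 160) - 107565) = 1/((12 - 2496 - 1557504 - 160) - 107565) = 1/(-1560148 - 107565) = 1/(-1667713) = -1/1667713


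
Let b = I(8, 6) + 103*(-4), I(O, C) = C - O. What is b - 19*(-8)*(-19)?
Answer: -3302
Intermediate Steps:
b = -414 (b = (6 - 1*8) + 103*(-4) = (6 - 8) - 412 = -2 - 412 = -414)
b - 19*(-8)*(-19) = -414 - 19*(-8)*(-19) = -414 + 152*(-19) = -414 - 2888 = -3302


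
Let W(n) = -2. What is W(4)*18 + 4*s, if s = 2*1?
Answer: -28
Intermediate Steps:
s = 2
W(4)*18 + 4*s = -2*18 + 4*2 = -36 + 8 = -28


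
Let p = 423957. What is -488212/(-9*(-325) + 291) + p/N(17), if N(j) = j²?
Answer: 305588111/232356 ≈ 1315.2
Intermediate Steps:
-488212/(-9*(-325) + 291) + p/N(17) = -488212/(-9*(-325) + 291) + 423957/(17²) = -488212/(2925 + 291) + 423957/289 = -488212/3216 + 423957*(1/289) = -488212*1/3216 + 423957/289 = -122053/804 + 423957/289 = 305588111/232356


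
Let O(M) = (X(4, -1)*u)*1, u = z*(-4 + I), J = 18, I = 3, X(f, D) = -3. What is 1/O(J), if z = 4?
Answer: 1/12 ≈ 0.083333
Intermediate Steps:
u = -4 (u = 4*(-4 + 3) = 4*(-1) = -4)
O(M) = 12 (O(M) = -3*(-4)*1 = 12*1 = 12)
1/O(J) = 1/12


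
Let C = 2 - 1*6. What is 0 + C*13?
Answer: -52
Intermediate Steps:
C = -4 (C = 2 - 6 = -4)
0 + C*13 = 0 - 4*13 = 0 - 52 = -52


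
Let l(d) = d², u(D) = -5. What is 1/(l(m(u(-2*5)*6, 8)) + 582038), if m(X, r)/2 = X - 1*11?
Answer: 1/588762 ≈ 1.6985e-6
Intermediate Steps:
m(X, r) = -22 + 2*X (m(X, r) = 2*(X - 1*11) = 2*(X - 11) = 2*(-11 + X) = -22 + 2*X)
1/(l(m(u(-2*5)*6, 8)) + 582038) = 1/((-22 + 2*(-5*6))² + 582038) = 1/((-22 + 2*(-30))² + 582038) = 1/((-22 - 60)² + 582038) = 1/((-82)² + 582038) = 1/(6724 + 582038) = 1/588762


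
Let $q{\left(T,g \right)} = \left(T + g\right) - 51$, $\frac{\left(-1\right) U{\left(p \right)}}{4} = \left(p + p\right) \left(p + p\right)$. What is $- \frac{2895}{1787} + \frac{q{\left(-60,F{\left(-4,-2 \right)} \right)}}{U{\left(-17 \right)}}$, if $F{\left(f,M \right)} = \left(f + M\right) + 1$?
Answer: $- \frac{3294797}{2065772} \approx -1.5949$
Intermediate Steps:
$F{\left(f,M \right)} = 1 + M + f$ ($F{\left(f,M \right)} = \left(M + f\right) + 1 = 1 + M + f$)
$U{\left(p \right)} = - 16 p^{2}$ ($U{\left(p \right)} = - 4 \left(p + p\right) \left(p + p\right) = - 4 \cdot 2 p 2 p = - 4 \cdot 4 p^{2} = - 16 p^{2}$)
$q{\left(T,g \right)} = -51 + T + g$
$- \frac{2895}{1787} + \frac{q{\left(-60,F{\left(-4,-2 \right)} \right)}}{U{\left(-17 \right)}} = - \frac{2895}{1787} + \frac{-51 - 60 - 5}{\left(-16\right) \left(-17\right)^{2}} = \left(-2895\right) \frac{1}{1787} + \frac{-51 - 60 - 5}{\left(-16\right) 289} = - \frac{2895}{1787} - \frac{116}{-4624} = - \frac{2895}{1787} - - \frac{29}{1156} = - \frac{2895}{1787} + \frac{29}{1156} = - \frac{3294797}{2065772}$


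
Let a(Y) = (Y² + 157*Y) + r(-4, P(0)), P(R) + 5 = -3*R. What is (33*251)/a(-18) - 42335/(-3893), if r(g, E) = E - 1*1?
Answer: 2240317/295868 ≈ 7.5720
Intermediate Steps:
P(R) = -5 - 3*R
r(g, E) = -1 + E (r(g, E) = E - 1 = -1 + E)
a(Y) = -6 + Y² + 157*Y (a(Y) = (Y² + 157*Y) + (-1 + (-5 - 3*0)) = (Y² + 157*Y) + (-1 + (-5 + 0)) = (Y² + 157*Y) + (-1 - 5) = (Y² + 157*Y) - 6 = -6 + Y² + 157*Y)
(33*251)/a(-18) - 42335/(-3893) = (33*251)/(-6 + (-18)² + 157*(-18)) - 42335/(-3893) = 8283/(-6 + 324 - 2826) - 42335*(-1/3893) = 8283/(-2508) + 42335/3893 = 8283*(-1/2508) + 42335/3893 = -251/76 + 42335/3893 = 2240317/295868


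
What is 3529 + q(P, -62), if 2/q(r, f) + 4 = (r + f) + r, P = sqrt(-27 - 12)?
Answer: 1326893/376 - I*sqrt(39)/1128 ≈ 3529.0 - 0.0055363*I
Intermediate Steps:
P = I*sqrt(39) (P = sqrt(-39) = I*sqrt(39) ≈ 6.245*I)
q(r, f) = 2/(-4 + f + 2*r) (q(r, f) = 2/(-4 + ((r + f) + r)) = 2/(-4 + ((f + r) + r)) = 2/(-4 + (f + 2*r)) = 2/(-4 + f + 2*r))
3529 + q(P, -62) = 3529 + 2/(-4 - 62 + 2*(I*sqrt(39))) = 3529 + 2/(-4 - 62 + 2*I*sqrt(39)) = 3529 + 2/(-66 + 2*I*sqrt(39))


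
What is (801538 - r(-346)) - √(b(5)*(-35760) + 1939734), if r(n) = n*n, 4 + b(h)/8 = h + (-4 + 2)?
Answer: 681822 - √2225814 ≈ 6.8033e+5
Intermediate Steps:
b(h) = -48 + 8*h (b(h) = -32 + 8*(h + (-4 + 2)) = -32 + 8*(h - 2) = -32 + 8*(-2 + h) = -32 + (-16 + 8*h) = -48 + 8*h)
r(n) = n²
(801538 - r(-346)) - √(b(5)*(-35760) + 1939734) = (801538 - 1*(-346)²) - √((-48 + 8*5)*(-35760) + 1939734) = (801538 - 1*119716) - √((-48 + 40)*(-35760) + 1939734) = (801538 - 119716) - √(-8*(-35760) + 1939734) = 681822 - √(286080 + 1939734) = 681822 - √2225814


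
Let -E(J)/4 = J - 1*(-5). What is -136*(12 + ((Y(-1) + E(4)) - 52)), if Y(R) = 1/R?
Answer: 10472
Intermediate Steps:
Y(R) = 1/R
E(J) = -20 - 4*J (E(J) = -4*(J - 1*(-5)) = -4*(J + 5) = -4*(5 + J) = -20 - 4*J)
-136*(12 + ((Y(-1) + E(4)) - 52)) = -136*(12 + ((1/(-1) + (-20 - 4*4)) - 52)) = -136*(12 + ((-1 + (-20 - 16)) - 52)) = -136*(12 + ((-1 - 36) - 52)) = -136*(12 + (-37 - 52)) = -136*(12 - 89) = -136*(-77) = 10472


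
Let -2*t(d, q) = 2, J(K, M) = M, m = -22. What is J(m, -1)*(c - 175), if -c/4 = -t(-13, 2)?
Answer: 179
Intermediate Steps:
t(d, q) = -1 (t(d, q) = -½*2 = -1)
c = -4 (c = -(-4)*(-1) = -4*1 = -4)
J(m, -1)*(c - 175) = -(-4 - 175) = -1*(-179) = 179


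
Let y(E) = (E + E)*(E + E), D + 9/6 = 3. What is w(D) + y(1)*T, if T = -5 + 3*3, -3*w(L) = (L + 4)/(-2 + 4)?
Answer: 181/12 ≈ 15.083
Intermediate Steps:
D = 3/2 (D = -3/2 + 3 = 3/2 ≈ 1.5000)
w(L) = -⅔ - L/6 (w(L) = -(L + 4)/(3*(-2 + 4)) = -(4 + L)/(3*2) = -(2 + L/2)/3 = -⅔ - L/6)
y(E) = 4*E² (y(E) = (2*E)*(2*E) = 4*E²)
T = 4 (T = -5 + 9 = 4)
w(D) + y(1)*T = (-⅔ - ⅙*3/2) + (4*1²)*4 = (-⅔ - ¼) + (4*1)*4 = -11/12 + 4*4 = -11/12 + 16 = 181/12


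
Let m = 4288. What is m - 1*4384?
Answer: -96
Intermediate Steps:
m - 1*4384 = 4288 - 1*4384 = 4288 - 4384 = -96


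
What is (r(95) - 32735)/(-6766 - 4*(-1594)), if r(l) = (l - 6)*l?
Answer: 2428/39 ≈ 62.256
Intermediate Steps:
r(l) = l*(-6 + l) (r(l) = (-6 + l)*l = l*(-6 + l))
(r(95) - 32735)/(-6766 - 4*(-1594)) = (95*(-6 + 95) - 32735)/(-6766 - 4*(-1594)) = (95*89 - 32735)/(-6766 + 6376) = (8455 - 32735)/(-390) = -24280*(-1/390) = 2428/39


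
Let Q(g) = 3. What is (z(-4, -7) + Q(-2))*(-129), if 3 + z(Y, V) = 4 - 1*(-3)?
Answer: -903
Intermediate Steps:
z(Y, V) = 4 (z(Y, V) = -3 + (4 - 1*(-3)) = -3 + (4 + 3) = -3 + 7 = 4)
(z(-4, -7) + Q(-2))*(-129) = (4 + 3)*(-129) = 7*(-129) = -903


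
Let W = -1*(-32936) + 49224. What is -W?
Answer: -82160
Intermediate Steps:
W = 82160 (W = 32936 + 49224 = 82160)
-W = -1*82160 = -82160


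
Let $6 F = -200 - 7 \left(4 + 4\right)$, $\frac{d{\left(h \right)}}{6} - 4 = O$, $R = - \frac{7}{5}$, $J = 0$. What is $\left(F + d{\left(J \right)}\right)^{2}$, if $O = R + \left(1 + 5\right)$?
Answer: $\frac{17956}{225} \approx 79.804$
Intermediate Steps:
$R = - \frac{7}{5}$ ($R = \left(-7\right) \frac{1}{5} = - \frac{7}{5} \approx -1.4$)
$O = \frac{23}{5}$ ($O = - \frac{7}{5} + \left(1 + 5\right) = - \frac{7}{5} + 6 = \frac{23}{5} \approx 4.6$)
$d{\left(h \right)} = \frac{258}{5}$ ($d{\left(h \right)} = 24 + 6 \cdot \frac{23}{5} = 24 + \frac{138}{5} = \frac{258}{5}$)
$F = - \frac{128}{3}$ ($F = \frac{-200 - 7 \left(4 + 4\right)}{6} = \frac{-200 - 7 \cdot 8}{6} = \frac{-200 - 56}{6} = \frac{1}{6} \left(-256\right) = - \frac{128}{3} \approx -42.667$)
$\left(F + d{\left(J \right)}\right)^{2} = \left(- \frac{128}{3} + \frac{258}{5}\right)^{2} = \left(\frac{134}{15}\right)^{2} = \frac{17956}{225}$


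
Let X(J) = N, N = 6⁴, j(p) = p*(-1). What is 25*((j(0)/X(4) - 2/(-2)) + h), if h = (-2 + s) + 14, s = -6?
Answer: 175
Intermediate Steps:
j(p) = -p
N = 1296
X(J) = 1296
h = 6 (h = (-2 - 6) + 14 = -8 + 14 = 6)
25*((j(0)/X(4) - 2/(-2)) + h) = 25*((-1*0/1296 - 2/(-2)) + 6) = 25*((0*(1/1296) - 2*(-½)) + 6) = 25*((0 + 1) + 6) = 25*(1 + 6) = 25*7 = 175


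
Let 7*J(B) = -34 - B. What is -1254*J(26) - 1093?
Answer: 67589/7 ≈ 9655.6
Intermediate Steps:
J(B) = -34/7 - B/7 (J(B) = (-34 - B)/7 = -34/7 - B/7)
-1254*J(26) - 1093 = -1254*(-34/7 - ⅐*26) - 1093 = -1254*(-34/7 - 26/7) - 1093 = -1254*(-60/7) - 1093 = 75240/7 - 1093 = 67589/7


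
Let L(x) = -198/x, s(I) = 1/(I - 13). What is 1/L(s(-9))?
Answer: 1/4356 ≈ 0.00022957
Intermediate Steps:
s(I) = 1/(-13 + I)
1/L(s(-9)) = 1/(-198/(1/(-13 - 9))) = 1/(-198/(1/(-22))) = 1/(-198/(-1/22)) = 1/(-198*(-22)) = 1/4356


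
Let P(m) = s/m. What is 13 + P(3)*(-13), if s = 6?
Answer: -13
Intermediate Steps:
P(m) = 6/m
13 + P(3)*(-13) = 13 + (6/3)*(-13) = 13 + (6*(1/3))*(-13) = 13 + 2*(-13) = 13 - 26 = -13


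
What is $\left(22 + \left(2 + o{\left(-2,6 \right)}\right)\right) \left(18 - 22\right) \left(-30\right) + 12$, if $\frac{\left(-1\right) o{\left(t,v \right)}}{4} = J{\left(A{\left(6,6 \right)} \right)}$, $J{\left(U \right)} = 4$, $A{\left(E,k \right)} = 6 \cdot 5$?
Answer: $972$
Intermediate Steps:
$A{\left(E,k \right)} = 30$
$o{\left(t,v \right)} = -16$ ($o{\left(t,v \right)} = \left(-4\right) 4 = -16$)
$\left(22 + \left(2 + o{\left(-2,6 \right)}\right)\right) \left(18 - 22\right) \left(-30\right) + 12 = \left(22 + \left(2 - 16\right)\right) \left(18 - 22\right) \left(-30\right) + 12 = \left(22 - 14\right) \left(-4\right) \left(-30\right) + 12 = 8 \left(-4\right) \left(-30\right) + 12 = \left(-32\right) \left(-30\right) + 12 = 960 + 12 = 972$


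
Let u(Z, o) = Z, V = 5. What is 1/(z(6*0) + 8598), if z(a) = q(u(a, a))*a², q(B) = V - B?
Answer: 1/8598 ≈ 0.00011631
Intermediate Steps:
q(B) = 5 - B
z(a) = a²*(5 - a) (z(a) = (5 - a)*a² = a²*(5 - a))
1/(z(6*0) + 8598) = 1/((6*0)²*(5 - 6*0) + 8598) = 1/(0²*(5 - 1*0) + 8598) = 1/(0*(5 + 0) + 8598) = 1/(0*5 + 8598) = 1/(0 + 8598) = 1/8598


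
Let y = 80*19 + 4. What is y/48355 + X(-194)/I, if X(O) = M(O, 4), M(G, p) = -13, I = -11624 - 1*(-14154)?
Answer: 645421/24467630 ≈ 0.026379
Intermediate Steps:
I = 2530 (I = -11624 + 14154 = 2530)
X(O) = -13
y = 1524 (y = 1520 + 4 = 1524)
y/48355 + X(-194)/I = 1524/48355 - 13/2530 = 645421/24467630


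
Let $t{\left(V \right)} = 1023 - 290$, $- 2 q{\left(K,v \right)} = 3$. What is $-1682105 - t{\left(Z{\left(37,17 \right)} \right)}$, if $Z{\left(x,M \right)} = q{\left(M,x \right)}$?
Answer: $-1682838$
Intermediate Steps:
$q{\left(K,v \right)} = - \frac{3}{2}$ ($q{\left(K,v \right)} = \left(- \frac{1}{2}\right) 3 = - \frac{3}{2}$)
$Z{\left(x,M \right)} = - \frac{3}{2}$
$t{\left(V \right)} = 733$ ($t{\left(V \right)} = 1023 - 290 = 733$)
$-1682105 - t{\left(Z{\left(37,17 \right)} \right)} = -1682105 - 733 = -1682838$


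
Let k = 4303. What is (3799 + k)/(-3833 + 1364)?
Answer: -8102/2469 ≈ -3.2815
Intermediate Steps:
(3799 + k)/(-3833 + 1364) = (3799 + 4303)/(-3833 + 1364) = 8102/(-2469) = 8102*(-1/2469) = -8102/2469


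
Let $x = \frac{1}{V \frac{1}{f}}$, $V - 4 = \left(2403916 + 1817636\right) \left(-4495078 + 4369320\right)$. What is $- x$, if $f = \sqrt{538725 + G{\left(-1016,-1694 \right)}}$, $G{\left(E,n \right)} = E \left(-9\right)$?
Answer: $\frac{\sqrt{11181}}{75841990916} \approx 1.3942 \cdot 10^{-9}$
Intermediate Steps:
$G{\left(E,n \right)} = - 9 E$
$V = -530893936412$ ($V = 4 + \left(2403916 + 1817636\right) \left(-4495078 + 4369320\right) = 4 + 4221552 \left(-125758\right) = 4 - 530893936416 = -530893936412$)
$f = 7 \sqrt{11181}$ ($f = \sqrt{538725 - -9144} = \sqrt{538725 + 9144} = \sqrt{547869} = 7 \sqrt{11181} \approx 740.18$)
$x = - \frac{\sqrt{11181}}{75841990916}$ ($x = \frac{1}{\left(-530893936412\right) \frac{1}{7 \sqrt{11181}}} = \frac{1}{\left(-530893936412\right) \frac{\sqrt{11181}}{78267}} = \frac{1}{\left(- \frac{75841990916}{11181}\right) \sqrt{11181}} = - \frac{\sqrt{11181}}{75841990916} \approx -1.3942 \cdot 10^{-9}$)
$- x = - \frac{\left(-1\right) \sqrt{11181}}{75841990916} = \frac{\sqrt{11181}}{75841990916}$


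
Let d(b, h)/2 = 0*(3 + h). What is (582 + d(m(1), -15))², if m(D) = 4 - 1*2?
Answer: 338724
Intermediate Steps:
m(D) = 2 (m(D) = 4 - 2 = 2)
d(b, h) = 0 (d(b, h) = 2*(0*(3 + h)) = 2*0 = 0)
(582 + d(m(1), -15))² = (582 + 0)² = 582² = 338724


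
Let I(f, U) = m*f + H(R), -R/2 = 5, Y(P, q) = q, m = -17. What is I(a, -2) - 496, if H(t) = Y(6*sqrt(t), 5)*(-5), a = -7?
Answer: -402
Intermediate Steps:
R = -10 (R = -2*5 = -10)
H(t) = -25 (H(t) = 5*(-5) = -25)
I(f, U) = -25 - 17*f (I(f, U) = -17*f - 25 = -25 - 17*f)
I(a, -2) - 496 = (-25 - 17*(-7)) - 496 = (-25 + 119) - 496 = 94 - 496 = -402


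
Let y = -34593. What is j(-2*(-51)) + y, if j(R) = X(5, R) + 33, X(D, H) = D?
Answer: -34555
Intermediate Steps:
j(R) = 38 (j(R) = 5 + 33 = 38)
j(-2*(-51)) + y = 38 - 34593 = -34555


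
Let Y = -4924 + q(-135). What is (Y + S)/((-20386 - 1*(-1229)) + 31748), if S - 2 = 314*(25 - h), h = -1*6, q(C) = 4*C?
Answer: 1424/4197 ≈ 0.33929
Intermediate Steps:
Y = -5464 (Y = -4924 + 4*(-135) = -4924 - 540 = -5464)
h = -6
S = 9736 (S = 2 + 314*(25 - 1*(-6)) = 2 + 314*(25 + 6) = 2 + 314*31 = 2 + 9734 = 9736)
(Y + S)/((-20386 - 1*(-1229)) + 31748) = (-5464 + 9736)/((-20386 - 1*(-1229)) + 31748) = 4272/((-20386 + 1229) + 31748) = 4272/(-19157 + 31748) = 4272/12591 = 4272*(1/12591) = 1424/4197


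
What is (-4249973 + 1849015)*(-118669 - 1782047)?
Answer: 4563539285928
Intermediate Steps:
(-4249973 + 1849015)*(-118669 - 1782047) = -2400958*(-1900716) = 4563539285928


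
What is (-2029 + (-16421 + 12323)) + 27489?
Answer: 21362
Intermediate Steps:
(-2029 + (-16421 + 12323)) + 27489 = (-2029 - 4098) + 27489 = -6127 + 27489 = 21362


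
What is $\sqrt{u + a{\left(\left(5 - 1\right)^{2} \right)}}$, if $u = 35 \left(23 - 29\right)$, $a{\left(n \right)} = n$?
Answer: $i \sqrt{194} \approx 13.928 i$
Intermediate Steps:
$u = -210$ ($u = 35 \left(-6\right) = -210$)
$\sqrt{u + a{\left(\left(5 - 1\right)^{2} \right)}} = \sqrt{-210 + \left(5 - 1\right)^{2}} = \sqrt{-210 + 4^{2}} = \sqrt{-210 + 16} = \sqrt{-194} = i \sqrt{194}$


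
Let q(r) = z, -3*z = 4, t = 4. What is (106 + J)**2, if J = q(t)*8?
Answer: 81796/9 ≈ 9088.4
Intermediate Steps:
z = -4/3 (z = -1/3*4 = -4/3 ≈ -1.3333)
q(r) = -4/3
J = -32/3 (J = -4/3*8 = -32/3 ≈ -10.667)
(106 + J)**2 = (106 - 32/3)**2 = (286/3)**2 = 81796/9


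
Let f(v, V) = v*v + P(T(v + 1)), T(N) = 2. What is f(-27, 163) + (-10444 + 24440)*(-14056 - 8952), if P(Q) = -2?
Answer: -322019241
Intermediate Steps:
f(v, V) = -2 + v² (f(v, V) = v*v - 2 = v² - 2 = -2 + v²)
f(-27, 163) + (-10444 + 24440)*(-14056 - 8952) = (-2 + (-27)²) + (-10444 + 24440)*(-14056 - 8952) = (-2 + 729) + 13996*(-23008) = 727 - 322019968 = -322019241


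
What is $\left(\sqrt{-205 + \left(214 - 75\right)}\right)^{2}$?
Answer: $-66$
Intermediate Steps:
$\left(\sqrt{-205 + \left(214 - 75\right)}\right)^{2} = \left(\sqrt{-205 + 139}\right)^{2} = \left(\sqrt{-66}\right)^{2} = \left(i \sqrt{66}\right)^{2} = -66$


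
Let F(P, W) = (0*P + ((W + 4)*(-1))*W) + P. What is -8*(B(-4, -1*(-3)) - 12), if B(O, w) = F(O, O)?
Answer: 128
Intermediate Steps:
F(P, W) = P + W*(-4 - W) (F(P, W) = (0 + ((4 + W)*(-1))*W) + P = (0 + (-4 - W)*W) + P = (0 + W*(-4 - W)) + P = W*(-4 - W) + P = P + W*(-4 - W))
B(O, w) = -O² - 3*O (B(O, w) = O - O² - 4*O = -O² - 3*O)
-8*(B(-4, -1*(-3)) - 12) = -8*(-4*(-3 - 1*(-4)) - 12) = -8*(-4*(-3 + 4) - 12) = -8*(-4*1 - 12) = -8*(-4 - 12) = -8*(-16) = 128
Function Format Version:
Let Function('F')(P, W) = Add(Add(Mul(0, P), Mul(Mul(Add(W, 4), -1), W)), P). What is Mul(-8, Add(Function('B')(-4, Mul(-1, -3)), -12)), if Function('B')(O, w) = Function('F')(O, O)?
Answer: 128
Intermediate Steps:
Function('F')(P, W) = Add(P, Mul(W, Add(-4, Mul(-1, W)))) (Function('F')(P, W) = Add(Add(0, Mul(Mul(Add(4, W), -1), W)), P) = Add(Add(0, Mul(Add(-4, Mul(-1, W)), W)), P) = Add(Add(0, Mul(W, Add(-4, Mul(-1, W)))), P) = Add(Mul(W, Add(-4, Mul(-1, W))), P) = Add(P, Mul(W, Add(-4, Mul(-1, W)))))
Function('B')(O, w) = Add(Mul(-1, Pow(O, 2)), Mul(-3, O)) (Function('B')(O, w) = Add(O, Mul(-1, Pow(O, 2)), Mul(-4, O)) = Add(Mul(-1, Pow(O, 2)), Mul(-3, O)))
Mul(-8, Add(Function('B')(-4, Mul(-1, -3)), -12)) = Mul(-8, Add(Mul(-4, Add(-3, Mul(-1, -4))), -12)) = Mul(-8, Add(Mul(-4, Add(-3, 4)), -12)) = Mul(-8, Add(Mul(-4, 1), -12)) = Mul(-8, Add(-4, -12)) = Mul(-8, -16) = 128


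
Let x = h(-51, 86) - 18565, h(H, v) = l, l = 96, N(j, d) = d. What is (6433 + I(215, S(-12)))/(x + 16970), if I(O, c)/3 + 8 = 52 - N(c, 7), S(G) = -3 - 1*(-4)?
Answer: -6544/1499 ≈ -4.3656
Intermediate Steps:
S(G) = 1 (S(G) = -3 + 4 = 1)
I(O, c) = 111 (I(O, c) = -24 + 3*(52 - 1*7) = -24 + 3*(52 - 7) = -24 + 3*45 = -24 + 135 = 111)
h(H, v) = 96
x = -18469 (x = 96 - 18565 = -18469)
(6433 + I(215, S(-12)))/(x + 16970) = (6433 + 111)/(-18469 + 16970) = 6544/(-1499) = 6544*(-1/1499) = -6544/1499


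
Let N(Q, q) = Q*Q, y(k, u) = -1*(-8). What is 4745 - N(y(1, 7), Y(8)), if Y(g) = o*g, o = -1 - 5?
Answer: 4681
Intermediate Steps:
o = -6
Y(g) = -6*g
y(k, u) = 8
N(Q, q) = Q²
4745 - N(y(1, 7), Y(8)) = 4745 - 1*8² = 4745 - 1*64 = 4745 - 64 = 4681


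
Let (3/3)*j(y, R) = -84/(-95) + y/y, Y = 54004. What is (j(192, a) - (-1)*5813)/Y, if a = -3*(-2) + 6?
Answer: 12009/111530 ≈ 0.10768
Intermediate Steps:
a = 12 (a = 6 + 6 = 12)
j(y, R) = 179/95 (j(y, R) = -84/(-95) + y/y = -84*(-1/95) + 1 = 84/95 + 1 = 179/95)
(j(192, a) - (-1)*5813)/Y = (179/95 - (-1)*5813)/54004 = (179/95 - 1*(-5813))*(1/54004) = (179/95 + 5813)*(1/54004) = (552414/95)*(1/54004) = 12009/111530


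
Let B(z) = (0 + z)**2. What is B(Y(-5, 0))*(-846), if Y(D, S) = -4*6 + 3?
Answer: -373086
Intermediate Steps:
Y(D, S) = -21 (Y(D, S) = -24 + 3 = -21)
B(z) = z**2
B(Y(-5, 0))*(-846) = (-21)**2*(-846) = 441*(-846) = -373086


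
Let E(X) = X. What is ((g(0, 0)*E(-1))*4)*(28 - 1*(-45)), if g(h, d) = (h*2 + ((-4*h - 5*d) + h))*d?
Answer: 0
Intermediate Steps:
g(h, d) = d*(-h - 5*d) (g(h, d) = (2*h + ((-5*d - 4*h) + h))*d = (2*h + (-5*d - 3*h))*d = (-h - 5*d)*d = d*(-h - 5*d))
((g(0, 0)*E(-1))*4)*(28 - 1*(-45)) = ((-1*0*(0 + 5*0)*(-1))*4)*(28 - 1*(-45)) = ((-1*0*(0 + 0)*(-1))*4)*(28 + 45) = ((-1*0*0*(-1))*4)*73 = ((0*(-1))*4)*73 = (0*4)*73 = 0*73 = 0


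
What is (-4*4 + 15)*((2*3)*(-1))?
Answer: 6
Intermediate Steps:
(-4*4 + 15)*((2*3)*(-1)) = (-16 + 15)*(6*(-1)) = -1*(-6) = 6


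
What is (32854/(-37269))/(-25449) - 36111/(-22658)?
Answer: 34250539446623/21490179059898 ≈ 1.5938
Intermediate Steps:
(32854/(-37269))/(-25449) - 36111/(-22658) = (32854*(-1/37269))*(-1/25449) - 36111*(-1/22658) = -32854/37269*(-1/25449) + 36111/22658 = 32854/948458781 + 36111/22658 = 34250539446623/21490179059898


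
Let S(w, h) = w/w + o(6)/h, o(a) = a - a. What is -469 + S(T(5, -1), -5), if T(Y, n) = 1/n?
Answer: -468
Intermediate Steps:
o(a) = 0
S(w, h) = 1 (S(w, h) = w/w + 0/h = 1 + 0 = 1)
-469 + S(T(5, -1), -5) = -469 + 1 = -468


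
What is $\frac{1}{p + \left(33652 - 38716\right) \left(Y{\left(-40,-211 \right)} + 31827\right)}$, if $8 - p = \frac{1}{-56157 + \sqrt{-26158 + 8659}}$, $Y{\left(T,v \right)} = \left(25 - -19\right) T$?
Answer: $- \frac{480168846683597283}{73110162874466359695149281} - \frac{i \sqrt{17499}}{73110162874466359695149281} \approx -6.5677 \cdot 10^{-9} - 1.8094 \cdot 10^{-24} i$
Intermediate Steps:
$Y{\left(T,v \right)} = 44 T$ ($Y{\left(T,v \right)} = \left(25 + 19\right) T = 44 T$)
$p = 8 - \frac{1}{-56157 + i \sqrt{17499}}$ ($p = 8 - \frac{1}{-56157 + \sqrt{-26158 + 8659}} = 8 - \frac{1}{-56157 + \sqrt{-17499}} = 8 - \frac{1}{-56157 + i \sqrt{17499}} \approx 8.0 + 4.1947 \cdot 10^{-8} i$)
$\frac{1}{p + \left(33652 - 38716\right) \left(Y{\left(-40,-211 \right)} + 31827\right)} = \frac{1}{\left(\frac{8409688447}{1051208716} + \frac{i \sqrt{17499}}{3153626148}\right) + \left(33652 - 38716\right) \left(44 \left(-40\right) + 31827\right)} = \frac{1}{\left(\frac{8409688447}{1051208716} + \frac{i \sqrt{17499}}{3153626148}\right) - 5064 \left(-1760 + 31827\right)} = \frac{1}{\left(\frac{8409688447}{1051208716} + \frac{i \sqrt{17499}}{3153626148}\right) - 152259288} = \frac{1}{- \frac{160056282227865761}{1051208716} + \frac{i \sqrt{17499}}{3153626148}}$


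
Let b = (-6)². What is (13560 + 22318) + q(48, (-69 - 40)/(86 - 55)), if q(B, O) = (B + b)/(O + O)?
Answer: 3909400/109 ≈ 35866.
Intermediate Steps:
b = 36
q(B, O) = (36 + B)/(2*O) (q(B, O) = (B + 36)/(O + O) = (36 + B)/((2*O)) = (36 + B)*(1/(2*O)) = (36 + B)/(2*O))
(13560 + 22318) + q(48, (-69 - 40)/(86 - 55)) = (13560 + 22318) + (36 + 48)/(2*(((-69 - 40)/(86 - 55)))) = 35878 + (½)*84/(-109/31) = 35878 + (½)*(-31/109)*84 = 35878 - 1302/109 = 3909400/109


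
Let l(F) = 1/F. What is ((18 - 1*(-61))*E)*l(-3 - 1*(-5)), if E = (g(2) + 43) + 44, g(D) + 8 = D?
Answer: 6399/2 ≈ 3199.5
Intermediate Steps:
g(D) = -8 + D
E = 81 (E = ((-8 + 2) + 43) + 44 = (-6 + 43) + 44 = 37 + 44 = 81)
((18 - 1*(-61))*E)*l(-3 - 1*(-5)) = ((18 - 1*(-61))*81)/(-3 - 1*(-5)) = ((18 + 61)*81)/(-3 + 5) = (79*81)/2 = 6399*(½) = 6399/2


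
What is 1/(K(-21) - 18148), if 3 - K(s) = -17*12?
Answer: -1/17941 ≈ -5.5738e-5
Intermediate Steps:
K(s) = 207 (K(s) = 3 - (-17)*12 = 3 - 1*(-204) = 3 + 204 = 207)
1/(K(-21) - 18148) = 1/(207 - 18148) = 1/(-17941) = -1/17941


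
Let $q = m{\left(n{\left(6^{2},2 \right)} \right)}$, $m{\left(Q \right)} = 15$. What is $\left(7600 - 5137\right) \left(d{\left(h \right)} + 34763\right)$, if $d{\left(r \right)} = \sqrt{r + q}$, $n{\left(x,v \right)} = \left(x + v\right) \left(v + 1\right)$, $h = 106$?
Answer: $85648362$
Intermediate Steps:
$n{\left(x,v \right)} = \left(1 + v\right) \left(v + x\right)$ ($n{\left(x,v \right)} = \left(v + x\right) \left(1 + v\right) = \left(1 + v\right) \left(v + x\right)$)
$q = 15$
$d{\left(r \right)} = \sqrt{15 + r}$ ($d{\left(r \right)} = \sqrt{r + 15} = \sqrt{15 + r}$)
$\left(7600 - 5137\right) \left(d{\left(h \right)} + 34763\right) = \left(7600 - 5137\right) \left(\sqrt{15 + 106} + 34763\right) = 2463 \left(\sqrt{121} + 34763\right) = 2463 \left(11 + 34763\right) = 2463 \cdot 34774 = 85648362$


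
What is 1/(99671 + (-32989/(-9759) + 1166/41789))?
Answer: 37074441/3695372968576 ≈ 1.0033e-5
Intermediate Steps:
1/(99671 + (-32989/(-9759) + 1166/41789)) = 1/(99671 + (-32989*(-1/9759) + 1166*(1/41789))) = 1/(99671 + (32989/9759 + 106/3799)) = 1/(99671 + 126359665/37074441) = 1/(3695372968576/37074441) = 37074441/3695372968576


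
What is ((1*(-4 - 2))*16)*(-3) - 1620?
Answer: -1332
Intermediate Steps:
((1*(-4 - 2))*16)*(-3) - 1620 = ((1*(-6))*16)*(-3) - 1620 = -6*16*(-3) - 1620 = -96*(-3) - 1620 = 288 - 1620 = -1332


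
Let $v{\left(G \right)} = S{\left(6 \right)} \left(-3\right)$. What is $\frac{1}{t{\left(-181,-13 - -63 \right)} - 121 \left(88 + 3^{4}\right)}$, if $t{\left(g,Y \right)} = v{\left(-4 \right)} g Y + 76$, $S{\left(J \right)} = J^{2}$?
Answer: $\frac{1}{957027} \approx 1.0449 \cdot 10^{-6}$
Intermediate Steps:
$v{\left(G \right)} = -108$ ($v{\left(G \right)} = 6^{2} \left(-3\right) = 36 \left(-3\right) = -108$)
$t{\left(g,Y \right)} = 76 - 108 Y g$ ($t{\left(g,Y \right)} = - 108 g Y + 76 = - 108 Y g + 76 = 76 - 108 Y g$)
$\frac{1}{t{\left(-181,-13 - -63 \right)} - 121 \left(88 + 3^{4}\right)} = \frac{1}{\left(76 - 108 \left(-13 - -63\right) \left(-181\right)\right) - 121 \left(88 + 3^{4}\right)} = \frac{1}{\left(76 - 108 \left(-13 + 63\right) \left(-181\right)\right) - 121 \left(88 + 81\right)} = \frac{1}{\left(76 - 5400 \left(-181\right)\right) - 20449} = \frac{1}{\left(76 + 977400\right) - 20449} = \frac{1}{977476 - 20449} = \frac{1}{957027}$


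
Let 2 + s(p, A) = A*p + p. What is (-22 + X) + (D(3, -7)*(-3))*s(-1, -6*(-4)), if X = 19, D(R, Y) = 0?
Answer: -3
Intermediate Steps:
s(p, A) = -2 + p + A*p (s(p, A) = -2 + (A*p + p) = -2 + (p + A*p) = -2 + p + A*p)
(-22 + X) + (D(3, -7)*(-3))*s(-1, -6*(-4)) = (-22 + 19) + (0*(-3))*(-2 - 1 - 6*(-4)*(-1)) = -3 + 0*(-2 - 1 + 24*(-1)) = -3 + 0*(-2 - 1 - 24) = -3 + 0*(-27) = -3 + 0 = -3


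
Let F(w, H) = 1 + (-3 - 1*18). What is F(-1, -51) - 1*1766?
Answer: -1786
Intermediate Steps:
F(w, H) = -20 (F(w, H) = 1 + (-3 - 18) = 1 - 21 = -20)
F(-1, -51) - 1*1766 = -20 - 1*1766 = -20 - 1766 = -1786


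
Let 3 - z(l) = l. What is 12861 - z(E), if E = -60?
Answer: 12798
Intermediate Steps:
z(l) = 3 - l
12861 - z(E) = 12861 - (3 - 1*(-60)) = 12861 - (3 + 60) = 12861 - 1*63 = 12861 - 63 = 12798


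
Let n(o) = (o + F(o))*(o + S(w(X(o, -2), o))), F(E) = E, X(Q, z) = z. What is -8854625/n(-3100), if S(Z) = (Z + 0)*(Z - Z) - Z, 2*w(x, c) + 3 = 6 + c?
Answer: -354185/384772 ≈ -0.92051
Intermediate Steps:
w(x, c) = 3/2 + c/2 (w(x, c) = -3/2 + (6 + c)/2 = -3/2 + (3 + c/2) = 3/2 + c/2)
S(Z) = -Z (S(Z) = Z*0 - Z = 0 - Z = -Z)
n(o) = 2*o*(-3/2 + o/2) (n(o) = (o + o)*(o - (3/2 + o/2)) = (2*o)*(o + (-3/2 - o/2)) = (2*o)*(-3/2 + o/2) = 2*o*(-3/2 + o/2))
-8854625/n(-3100) = -8854625*(-1/(3100*(-3 - 3100))) = -8854625/((-3100*(-3103))) = -8854625/9619300 = -8854625*1/9619300 = -354185/384772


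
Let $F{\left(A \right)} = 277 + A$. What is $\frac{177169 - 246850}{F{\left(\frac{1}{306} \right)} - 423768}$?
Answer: $\frac{21322386}{129588245} \approx 0.16454$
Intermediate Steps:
$\frac{177169 - 246850}{F{\left(\frac{1}{306} \right)} - 423768} = \frac{177169 - 246850}{\left(277 + \frac{1}{306}\right) - 423768} = - \frac{69681}{\left(277 + \frac{1}{306}\right) - 423768} = - \frac{69681}{\frac{84763}{306} - 423768} = - \frac{69681}{- \frac{129588245}{306}} = \left(-69681\right) \left(- \frac{306}{129588245}\right) = \frac{21322386}{129588245}$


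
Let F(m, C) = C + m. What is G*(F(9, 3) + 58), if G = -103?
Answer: -7210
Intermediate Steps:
G*(F(9, 3) + 58) = -103*((3 + 9) + 58) = -103*(12 + 58) = -103*70 = -7210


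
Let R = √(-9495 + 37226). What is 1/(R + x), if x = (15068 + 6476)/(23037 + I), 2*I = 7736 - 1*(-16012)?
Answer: -752122584/33797466383315 + 1218777921*√27731/33797466383315 ≈ 0.0059829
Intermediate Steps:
I = 11874 (I = (7736 - 1*(-16012))/2 = (7736 + 16012)/2 = (½)*23748 = 11874)
x = 21544/34911 (x = (15068 + 6476)/(23037 + 11874) = 21544/34911 ≈ 0.61711)
R = √27731 ≈ 166.53
1/(R + x) = 1/(√27731 + 21544/34911) = 1/(21544/34911 + √27731)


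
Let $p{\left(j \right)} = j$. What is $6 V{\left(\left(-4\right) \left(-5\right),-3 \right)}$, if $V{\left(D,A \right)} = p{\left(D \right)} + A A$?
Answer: $174$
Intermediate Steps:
$V{\left(D,A \right)} = D + A^{2}$ ($V{\left(D,A \right)} = D + A A = D + A^{2}$)
$6 V{\left(\left(-4\right) \left(-5\right),-3 \right)} = 6 \left(\left(-4\right) \left(-5\right) + \left(-3\right)^{2}\right) = 6 \left(20 + 9\right) = 6 \cdot 29 = 174$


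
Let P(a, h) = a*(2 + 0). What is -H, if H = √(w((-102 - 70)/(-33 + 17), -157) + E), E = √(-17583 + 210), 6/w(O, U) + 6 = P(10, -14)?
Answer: -√(21 + 49*I*√17373)/7 ≈ -8.1313 - 8.1049*I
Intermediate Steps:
P(a, h) = 2*a (P(a, h) = a*2 = 2*a)
w(O, U) = 3/7 (w(O, U) = 6/(-6 + 2*10) = 6/(-6 + 20) = 6/14 = 6*(1/14) = 3/7)
E = I*√17373 (E = √(-17373) = I*√17373 ≈ 131.81*I)
H = √(3/7 + I*√17373) ≈ 8.1313 + 8.1049*I
-H = -√(21 + 49*I*√17373)/7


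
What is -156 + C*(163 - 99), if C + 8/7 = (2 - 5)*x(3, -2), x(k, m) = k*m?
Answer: 6460/7 ≈ 922.86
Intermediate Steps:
C = 118/7 (C = -8/7 + (2 - 5)*(3*(-2)) = -8/7 - 3*(-6) = -8/7 + 18 = 118/7 ≈ 16.857)
-156 + C*(163 - 99) = -156 + 118*(163 - 99)/7 = -156 + (118/7)*64 = -156 + 7552/7 = 6460/7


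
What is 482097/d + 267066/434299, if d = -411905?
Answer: -99368424273/178889929595 ≈ -0.55547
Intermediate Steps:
482097/d + 267066/434299 = 482097/(-411905) + 267066/434299 = 482097*(-1/411905) + 267066*(1/434299) = -482097/411905 + 267066/434299 = -99368424273/178889929595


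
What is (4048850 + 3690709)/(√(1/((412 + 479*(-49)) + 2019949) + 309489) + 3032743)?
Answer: 46871188550261151930/18366455271458918399 - 7739559*√1234108950250553790/18366455271458918399 ≈ 2.5515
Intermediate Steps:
(4048850 + 3690709)/(√(1/((412 + 479*(-49)) + 2019949) + 309489) + 3032743) = 7739559/(√(1/((412 - 23471) + 2019949) + 309489) + 3032743) = 7739559/(√(1/(-23059 + 2019949) + 309489) + 3032743) = 7739559/(√(1/1996890 + 309489) + 3032743) = 7739559/(√(618015489211/1996890) + 3032743) = 7739559/(√1234108950250553790/1996890 + 3032743) = 7739559/(3032743 + √1234108950250553790/1996890)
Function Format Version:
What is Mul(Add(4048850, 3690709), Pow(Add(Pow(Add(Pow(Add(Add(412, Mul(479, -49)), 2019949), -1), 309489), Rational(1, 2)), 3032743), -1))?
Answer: Add(Rational(46871188550261151930, 18366455271458918399), Mul(Rational(-7739559, 18366455271458918399), Pow(1234108950250553790, Rational(1, 2)))) ≈ 2.5515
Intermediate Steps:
Mul(Add(4048850, 3690709), Pow(Add(Pow(Add(Pow(Add(Add(412, Mul(479, -49)), 2019949), -1), 309489), Rational(1, 2)), 3032743), -1)) = Mul(7739559, Pow(Add(Pow(Add(Pow(Add(Add(412, -23471), 2019949), -1), 309489), Rational(1, 2)), 3032743), -1)) = Mul(7739559, Pow(Add(Pow(Add(Pow(Add(-23059, 2019949), -1), 309489), Rational(1, 2)), 3032743), -1)) = Mul(7739559, Pow(Add(Pow(Add(Pow(1996890, -1), 309489), Rational(1, 2)), 3032743), -1)) = Mul(7739559, Pow(Add(Pow(Add(Rational(1, 1996890), 309489), Rational(1, 2)), 3032743), -1)) = Mul(7739559, Pow(Add(Pow(Rational(618015489211, 1996890), Rational(1, 2)), 3032743), -1)) = Mul(7739559, Pow(Add(Mul(Rational(1, 1996890), Pow(1234108950250553790, Rational(1, 2))), 3032743), -1)) = Mul(7739559, Pow(Add(3032743, Mul(Rational(1, 1996890), Pow(1234108950250553790, Rational(1, 2)))), -1))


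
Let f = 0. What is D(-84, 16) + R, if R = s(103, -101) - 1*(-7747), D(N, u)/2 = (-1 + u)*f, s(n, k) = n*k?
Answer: -2656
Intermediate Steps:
s(n, k) = k*n
D(N, u) = 0 (D(N, u) = 2*((-1 + u)*0) = 2*0 = 0)
R = -2656 (R = -101*103 - 1*(-7747) = -10403 + 7747 = -2656)
D(-84, 16) + R = 0 - 2656 = -2656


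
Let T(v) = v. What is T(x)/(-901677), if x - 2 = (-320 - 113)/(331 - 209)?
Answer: 9/5238314 ≈ 1.7181e-6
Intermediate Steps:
x = -189/122 (x = 2 + (-320 - 113)/(331 - 209) = 2 - 433/122 = -189/122 ≈ -1.5492)
T(x)/(-901677) = -189/122/(-901677) = -189/122*(-1/901677) = 9/5238314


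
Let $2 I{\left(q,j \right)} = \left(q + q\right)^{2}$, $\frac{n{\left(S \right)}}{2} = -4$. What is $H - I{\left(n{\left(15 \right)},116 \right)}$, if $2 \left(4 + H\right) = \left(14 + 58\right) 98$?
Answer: $3396$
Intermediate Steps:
$n{\left(S \right)} = -8$ ($n{\left(S \right)} = 2 \left(-4\right) = -8$)
$I{\left(q,j \right)} = 2 q^{2}$ ($I{\left(q,j \right)} = \frac{\left(q + q\right)^{2}}{2} = \frac{\left(2 q\right)^{2}}{2} = \frac{4 q^{2}}{2} = 2 q^{2}$)
$H = 3524$ ($H = -4 + \frac{\left(14 + 58\right) 98}{2} = -4 + \frac{72 \cdot 98}{2} = -4 + \frac{1}{2} \cdot 7056 = -4 + 3528 = 3524$)
$H - I{\left(n{\left(15 \right)},116 \right)} = 3524 - 2 \left(-8\right)^{2} = 3524 - 2 \cdot 64 = 3524 - 128 = 3396$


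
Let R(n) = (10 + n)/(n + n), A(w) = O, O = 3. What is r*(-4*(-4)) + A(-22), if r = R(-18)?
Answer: 59/9 ≈ 6.5556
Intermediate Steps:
A(w) = 3
R(n) = (10 + n)/(2*n) (R(n) = (10 + n)/((2*n)) = (10 + n)*(1/(2*n)) = (10 + n)/(2*n))
r = 2/9 (r = (½)*(10 - 18)/(-18) = (½)*(-1/18)*(-8) = 2/9 ≈ 0.22222)
r*(-4*(-4)) + A(-22) = 2*(-4*(-4))/9 + 3 = (2/9)*16 + 3 = 32/9 + 3 = 59/9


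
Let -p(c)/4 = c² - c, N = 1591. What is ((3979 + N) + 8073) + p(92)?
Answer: -19845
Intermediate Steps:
p(c) = -4*c² + 4*c (p(c) = -4*(c² - c) = -4*c² + 4*c)
((3979 + N) + 8073) + p(92) = ((3979 + 1591) + 8073) + 4*92*(1 - 1*92) = (5570 + 8073) + 4*92*(1 - 92) = 13643 + 4*92*(-91) = 13643 - 33488 = -19845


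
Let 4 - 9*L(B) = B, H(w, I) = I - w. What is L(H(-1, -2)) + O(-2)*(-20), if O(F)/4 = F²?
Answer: -2875/9 ≈ -319.44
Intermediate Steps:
L(B) = 4/9 - B/9
O(F) = 4*F²
L(H(-1, -2)) + O(-2)*(-20) = (4/9 - (-2 - 1*(-1))/9) + (4*(-2)²)*(-20) = (4/9 - (-2 + 1)/9) + (4*4)*(-20) = (4/9 - ⅑*(-1)) + 16*(-20) = (4/9 + ⅑) - 320 = 5/9 - 320 = -2875/9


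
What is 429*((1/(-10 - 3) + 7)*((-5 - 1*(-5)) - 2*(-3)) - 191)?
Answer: -64119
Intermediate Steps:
429*((1/(-10 - 3) + 7)*((-5 - 1*(-5)) - 2*(-3)) - 191) = 429*((1/(-13) + 7)*((-5 + 5) + 6) - 191) = 429*((-1/13 + 7)*(0 + 6) - 191) = 429*((90/13)*6 - 191) = 429*(540/13 - 191) = 429*(-1943/13) = -64119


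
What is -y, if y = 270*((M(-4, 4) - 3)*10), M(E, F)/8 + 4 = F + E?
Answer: 94500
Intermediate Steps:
M(E, F) = -32 + 8*E + 8*F (M(E, F) = -32 + 8*(F + E) = -32 + 8*(E + F) = -32 + (8*E + 8*F) = -32 + 8*E + 8*F)
y = -94500 (y = 270*(((-32 + 8*(-4) + 8*4) - 3)*10) = 270*(((-32 - 32 + 32) - 3)*10) = 270*((-32 - 3)*10) = 270*(-35*10) = 270*(-350) = -94500)
-y = -1*(-94500) = 94500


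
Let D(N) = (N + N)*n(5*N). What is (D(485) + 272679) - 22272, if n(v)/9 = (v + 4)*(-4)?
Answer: -84570273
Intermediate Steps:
n(v) = -144 - 36*v (n(v) = 9*((v + 4)*(-4)) = 9*((4 + v)*(-4)) = 9*(-16 - 4*v) = -144 - 36*v)
D(N) = 2*N*(-144 - 180*N) (D(N) = (N + N)*(-144 - 180*N) = (2*N)*(-144 - 180*N) = 2*N*(-144 - 180*N))
(D(485) + 272679) - 22272 = (-72*485*(4 + 5*485) + 272679) - 22272 = (-72*485*(4 + 2425) + 272679) - 22272 = (-72*485*2429 + 272679) - 22272 = (-84820680 + 272679) - 22272 = -84548001 - 22272 = -84570273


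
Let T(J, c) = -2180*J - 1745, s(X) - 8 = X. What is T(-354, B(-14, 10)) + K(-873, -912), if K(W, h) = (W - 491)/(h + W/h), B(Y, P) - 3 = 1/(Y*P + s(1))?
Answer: 213250380731/276957 ≈ 7.6998e+5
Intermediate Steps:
s(X) = 8 + X
B(Y, P) = 3 + 1/(9 + P*Y) (B(Y, P) = 3 + 1/(Y*P + (8 + 1)) = 3 + 1/(P*Y + 9) = 3 + 1/(9 + P*Y))
K(W, h) = (-491 + W)/(h + W/h)
T(J, c) = -1745 - 2180*J
T(-354, B(-14, 10)) + K(-873, -912) = (-1745 - 2180*(-354)) - 912*(-491 - 873)/(-873 + (-912)**2) = (-1745 + 771720) - 912*(-1364)/(-873 + 831744) = 769975 - 912*(-1364)/830871 = 769975 - 912*1/830871*(-1364) = 769975 + 414656/276957 = 213250380731/276957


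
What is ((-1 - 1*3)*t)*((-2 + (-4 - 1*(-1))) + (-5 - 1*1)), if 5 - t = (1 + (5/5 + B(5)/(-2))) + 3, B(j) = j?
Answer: 110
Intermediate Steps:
t = 5/2 (t = 5 - ((1 + (5/5 + 5/(-2))) + 3) = 5 - ((1 + (5*(⅕) + 5*(-½))) + 3) = 5 - ((1 + (1 - 5/2)) + 3) = 5 - ((1 - 3/2) + 3) = 5 - (-½ + 3) = 5 - 1*5/2 = 5 - 5/2 = 5/2 ≈ 2.5000)
((-1 - 1*3)*t)*((-2 + (-4 - 1*(-1))) + (-5 - 1*1)) = ((-1 - 1*3)*(5/2))*((-2 + (-4 - 1*(-1))) + (-5 - 1*1)) = ((-1 - 3)*(5/2))*((-2 + (-4 + 1)) + (-5 - 1)) = (-4*5/2)*((-2 - 3) - 6) = -10*(-5 - 6) = -10*(-11) = 110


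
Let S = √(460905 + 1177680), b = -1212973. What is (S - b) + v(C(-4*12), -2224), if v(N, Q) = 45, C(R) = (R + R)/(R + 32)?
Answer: 1213018 + 3*√182065 ≈ 1.2143e+6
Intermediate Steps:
C(R) = 2*R/(32 + R) (C(R) = (2*R)/(32 + R) = 2*R/(32 + R))
S = 3*√182065 (S = √1638585 = 3*√182065 ≈ 1280.1)
(S - b) + v(C(-4*12), -2224) = (3*√182065 - 1*(-1212973)) + 45 = (3*√182065 + 1212973) + 45 = (1212973 + 3*√182065) + 45 = 1213018 + 3*√182065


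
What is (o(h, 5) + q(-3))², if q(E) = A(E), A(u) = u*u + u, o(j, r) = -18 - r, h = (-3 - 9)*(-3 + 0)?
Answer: 289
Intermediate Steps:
h = 36 (h = -12*(-3) = 36)
A(u) = u + u² (A(u) = u² + u = u + u²)
q(E) = E*(1 + E)
(o(h, 5) + q(-3))² = ((-18 - 1*5) - 3*(1 - 3))² = ((-18 - 5) - 3*(-2))² = (-23 + 6)² = (-17)² = 289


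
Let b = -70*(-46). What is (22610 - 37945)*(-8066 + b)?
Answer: 74313410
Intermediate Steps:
b = 3220
(22610 - 37945)*(-8066 + b) = (22610 - 37945)*(-8066 + 3220) = -15335*(-4846) = 74313410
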